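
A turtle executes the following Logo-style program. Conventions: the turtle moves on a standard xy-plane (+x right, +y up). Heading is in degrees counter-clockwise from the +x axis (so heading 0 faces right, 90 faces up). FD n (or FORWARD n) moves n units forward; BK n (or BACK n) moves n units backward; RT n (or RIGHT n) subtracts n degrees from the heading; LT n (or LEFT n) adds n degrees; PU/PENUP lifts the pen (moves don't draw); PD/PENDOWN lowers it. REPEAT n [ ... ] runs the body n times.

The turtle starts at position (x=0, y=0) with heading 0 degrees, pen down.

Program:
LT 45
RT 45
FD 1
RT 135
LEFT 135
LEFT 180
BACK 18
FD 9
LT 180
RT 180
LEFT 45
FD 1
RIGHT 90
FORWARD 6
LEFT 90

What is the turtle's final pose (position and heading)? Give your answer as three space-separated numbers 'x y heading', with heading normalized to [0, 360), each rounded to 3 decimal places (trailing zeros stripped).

Answer: 5.05 3.536 225

Derivation:
Executing turtle program step by step:
Start: pos=(0,0), heading=0, pen down
LT 45: heading 0 -> 45
RT 45: heading 45 -> 0
FD 1: (0,0) -> (1,0) [heading=0, draw]
RT 135: heading 0 -> 225
LT 135: heading 225 -> 0
LT 180: heading 0 -> 180
BK 18: (1,0) -> (19,0) [heading=180, draw]
FD 9: (19,0) -> (10,0) [heading=180, draw]
LT 180: heading 180 -> 0
RT 180: heading 0 -> 180
LT 45: heading 180 -> 225
FD 1: (10,0) -> (9.293,-0.707) [heading=225, draw]
RT 90: heading 225 -> 135
FD 6: (9.293,-0.707) -> (5.05,3.536) [heading=135, draw]
LT 90: heading 135 -> 225
Final: pos=(5.05,3.536), heading=225, 5 segment(s) drawn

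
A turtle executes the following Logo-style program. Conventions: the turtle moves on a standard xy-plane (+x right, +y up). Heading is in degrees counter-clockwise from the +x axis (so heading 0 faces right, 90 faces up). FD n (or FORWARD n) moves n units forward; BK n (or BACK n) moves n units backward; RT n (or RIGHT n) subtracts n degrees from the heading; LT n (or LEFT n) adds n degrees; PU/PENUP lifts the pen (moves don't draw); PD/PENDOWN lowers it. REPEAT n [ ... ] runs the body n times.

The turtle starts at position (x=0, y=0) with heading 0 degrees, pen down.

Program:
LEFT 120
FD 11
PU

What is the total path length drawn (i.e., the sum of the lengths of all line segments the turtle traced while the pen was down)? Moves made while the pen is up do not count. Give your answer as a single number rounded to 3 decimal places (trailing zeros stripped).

Executing turtle program step by step:
Start: pos=(0,0), heading=0, pen down
LT 120: heading 0 -> 120
FD 11: (0,0) -> (-5.5,9.526) [heading=120, draw]
PU: pen up
Final: pos=(-5.5,9.526), heading=120, 1 segment(s) drawn

Segment lengths:
  seg 1: (0,0) -> (-5.5,9.526), length = 11
Total = 11

Answer: 11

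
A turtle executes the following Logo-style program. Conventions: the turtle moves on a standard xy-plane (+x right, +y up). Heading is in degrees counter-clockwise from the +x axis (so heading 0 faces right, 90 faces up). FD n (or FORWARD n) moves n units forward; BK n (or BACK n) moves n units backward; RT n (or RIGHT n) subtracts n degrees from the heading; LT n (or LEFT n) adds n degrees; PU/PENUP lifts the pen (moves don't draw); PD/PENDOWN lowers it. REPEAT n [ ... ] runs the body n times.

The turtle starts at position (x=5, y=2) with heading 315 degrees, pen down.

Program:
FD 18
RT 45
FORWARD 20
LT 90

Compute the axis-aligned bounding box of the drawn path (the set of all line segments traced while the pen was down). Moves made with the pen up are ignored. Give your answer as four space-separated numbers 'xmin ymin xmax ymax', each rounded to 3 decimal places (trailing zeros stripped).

Answer: 5 -30.728 17.728 2

Derivation:
Executing turtle program step by step:
Start: pos=(5,2), heading=315, pen down
FD 18: (5,2) -> (17.728,-10.728) [heading=315, draw]
RT 45: heading 315 -> 270
FD 20: (17.728,-10.728) -> (17.728,-30.728) [heading=270, draw]
LT 90: heading 270 -> 0
Final: pos=(17.728,-30.728), heading=0, 2 segment(s) drawn

Segment endpoints: x in {5, 17.728, 17.728}, y in {-30.728, -10.728, 2}
xmin=5, ymin=-30.728, xmax=17.728, ymax=2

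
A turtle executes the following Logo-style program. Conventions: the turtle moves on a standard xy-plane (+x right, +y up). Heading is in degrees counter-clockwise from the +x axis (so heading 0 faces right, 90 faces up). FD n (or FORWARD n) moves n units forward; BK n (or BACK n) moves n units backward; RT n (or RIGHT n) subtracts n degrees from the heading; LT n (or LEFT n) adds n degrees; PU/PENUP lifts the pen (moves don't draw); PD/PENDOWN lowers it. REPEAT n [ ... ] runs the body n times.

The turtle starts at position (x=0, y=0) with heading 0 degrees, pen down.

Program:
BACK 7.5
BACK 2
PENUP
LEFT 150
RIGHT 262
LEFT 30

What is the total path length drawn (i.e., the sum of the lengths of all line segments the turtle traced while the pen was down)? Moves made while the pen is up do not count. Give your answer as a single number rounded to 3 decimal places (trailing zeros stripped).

Answer: 9.5

Derivation:
Executing turtle program step by step:
Start: pos=(0,0), heading=0, pen down
BK 7.5: (0,0) -> (-7.5,0) [heading=0, draw]
BK 2: (-7.5,0) -> (-9.5,0) [heading=0, draw]
PU: pen up
LT 150: heading 0 -> 150
RT 262: heading 150 -> 248
LT 30: heading 248 -> 278
Final: pos=(-9.5,0), heading=278, 2 segment(s) drawn

Segment lengths:
  seg 1: (0,0) -> (-7.5,0), length = 7.5
  seg 2: (-7.5,0) -> (-9.5,0), length = 2
Total = 9.5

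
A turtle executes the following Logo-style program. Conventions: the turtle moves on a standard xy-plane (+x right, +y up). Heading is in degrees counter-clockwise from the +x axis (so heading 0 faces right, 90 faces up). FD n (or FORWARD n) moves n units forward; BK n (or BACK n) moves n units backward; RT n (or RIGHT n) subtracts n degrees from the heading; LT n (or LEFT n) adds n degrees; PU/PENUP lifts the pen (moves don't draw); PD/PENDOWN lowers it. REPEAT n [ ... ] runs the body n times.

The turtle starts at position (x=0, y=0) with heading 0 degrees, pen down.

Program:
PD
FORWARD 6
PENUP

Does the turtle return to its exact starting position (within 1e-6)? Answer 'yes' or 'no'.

Answer: no

Derivation:
Executing turtle program step by step:
Start: pos=(0,0), heading=0, pen down
PD: pen down
FD 6: (0,0) -> (6,0) [heading=0, draw]
PU: pen up
Final: pos=(6,0), heading=0, 1 segment(s) drawn

Start position: (0, 0)
Final position: (6, 0)
Distance = 6; >= 1e-6 -> NOT closed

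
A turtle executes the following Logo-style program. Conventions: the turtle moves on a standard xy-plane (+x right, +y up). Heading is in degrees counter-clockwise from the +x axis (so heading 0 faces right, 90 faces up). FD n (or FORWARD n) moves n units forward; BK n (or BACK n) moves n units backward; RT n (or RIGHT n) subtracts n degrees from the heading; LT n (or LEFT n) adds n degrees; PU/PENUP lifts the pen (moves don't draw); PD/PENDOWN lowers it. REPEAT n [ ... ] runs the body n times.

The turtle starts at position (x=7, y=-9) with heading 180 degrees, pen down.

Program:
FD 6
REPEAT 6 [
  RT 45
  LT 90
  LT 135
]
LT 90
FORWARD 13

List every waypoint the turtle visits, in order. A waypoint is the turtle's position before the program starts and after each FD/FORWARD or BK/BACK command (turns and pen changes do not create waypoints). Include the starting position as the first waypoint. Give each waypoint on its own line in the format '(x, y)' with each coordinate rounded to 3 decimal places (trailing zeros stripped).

Answer: (7, -9)
(1, -9)
(1, -22)

Derivation:
Executing turtle program step by step:
Start: pos=(7,-9), heading=180, pen down
FD 6: (7,-9) -> (1,-9) [heading=180, draw]
REPEAT 6 [
  -- iteration 1/6 --
  RT 45: heading 180 -> 135
  LT 90: heading 135 -> 225
  LT 135: heading 225 -> 0
  -- iteration 2/6 --
  RT 45: heading 0 -> 315
  LT 90: heading 315 -> 45
  LT 135: heading 45 -> 180
  -- iteration 3/6 --
  RT 45: heading 180 -> 135
  LT 90: heading 135 -> 225
  LT 135: heading 225 -> 0
  -- iteration 4/6 --
  RT 45: heading 0 -> 315
  LT 90: heading 315 -> 45
  LT 135: heading 45 -> 180
  -- iteration 5/6 --
  RT 45: heading 180 -> 135
  LT 90: heading 135 -> 225
  LT 135: heading 225 -> 0
  -- iteration 6/6 --
  RT 45: heading 0 -> 315
  LT 90: heading 315 -> 45
  LT 135: heading 45 -> 180
]
LT 90: heading 180 -> 270
FD 13: (1,-9) -> (1,-22) [heading=270, draw]
Final: pos=(1,-22), heading=270, 2 segment(s) drawn
Waypoints (3 total):
(7, -9)
(1, -9)
(1, -22)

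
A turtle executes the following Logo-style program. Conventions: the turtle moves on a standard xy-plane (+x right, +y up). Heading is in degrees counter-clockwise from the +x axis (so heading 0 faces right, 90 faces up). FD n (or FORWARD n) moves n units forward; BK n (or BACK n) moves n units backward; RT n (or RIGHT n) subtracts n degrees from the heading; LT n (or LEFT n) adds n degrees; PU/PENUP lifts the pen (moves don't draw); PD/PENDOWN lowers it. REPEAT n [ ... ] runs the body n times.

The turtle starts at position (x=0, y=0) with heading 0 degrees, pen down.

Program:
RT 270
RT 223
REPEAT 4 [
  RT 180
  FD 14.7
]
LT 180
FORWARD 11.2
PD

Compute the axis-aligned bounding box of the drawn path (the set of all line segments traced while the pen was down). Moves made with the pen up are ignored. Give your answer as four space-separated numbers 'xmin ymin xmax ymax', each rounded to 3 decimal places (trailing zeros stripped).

Executing turtle program step by step:
Start: pos=(0,0), heading=0, pen down
RT 270: heading 0 -> 90
RT 223: heading 90 -> 227
REPEAT 4 [
  -- iteration 1/4 --
  RT 180: heading 227 -> 47
  FD 14.7: (0,0) -> (10.025,10.751) [heading=47, draw]
  -- iteration 2/4 --
  RT 180: heading 47 -> 227
  FD 14.7: (10.025,10.751) -> (0,0) [heading=227, draw]
  -- iteration 3/4 --
  RT 180: heading 227 -> 47
  FD 14.7: (0,0) -> (10.025,10.751) [heading=47, draw]
  -- iteration 4/4 --
  RT 180: heading 47 -> 227
  FD 14.7: (10.025,10.751) -> (0,0) [heading=227, draw]
]
LT 180: heading 227 -> 47
FD 11.2: (0,0) -> (7.638,8.191) [heading=47, draw]
PD: pen down
Final: pos=(7.638,8.191), heading=47, 5 segment(s) drawn

Segment endpoints: x in {0, 0, 0, 7.638, 10.025, 10.025}, y in {0, 0, 8.191, 10.751, 10.751}
xmin=0, ymin=0, xmax=10.025, ymax=10.751

Answer: 0 0 10.025 10.751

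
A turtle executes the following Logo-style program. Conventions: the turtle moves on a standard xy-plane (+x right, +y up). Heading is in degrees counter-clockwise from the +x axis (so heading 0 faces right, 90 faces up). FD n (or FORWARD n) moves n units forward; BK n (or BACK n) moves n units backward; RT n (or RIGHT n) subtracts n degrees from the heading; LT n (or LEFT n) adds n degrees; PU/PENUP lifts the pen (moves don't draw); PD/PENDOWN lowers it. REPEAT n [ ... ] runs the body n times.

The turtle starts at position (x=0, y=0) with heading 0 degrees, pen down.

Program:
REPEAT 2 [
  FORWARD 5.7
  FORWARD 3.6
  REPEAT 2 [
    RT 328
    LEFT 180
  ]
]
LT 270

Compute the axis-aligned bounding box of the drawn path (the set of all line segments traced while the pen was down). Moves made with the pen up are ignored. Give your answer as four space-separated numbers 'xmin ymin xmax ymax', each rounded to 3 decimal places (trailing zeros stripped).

Answer: 0 0 13.377 8.359

Derivation:
Executing turtle program step by step:
Start: pos=(0,0), heading=0, pen down
REPEAT 2 [
  -- iteration 1/2 --
  FD 5.7: (0,0) -> (5.7,0) [heading=0, draw]
  FD 3.6: (5.7,0) -> (9.3,0) [heading=0, draw]
  REPEAT 2 [
    -- iteration 1/2 --
    RT 328: heading 0 -> 32
    LT 180: heading 32 -> 212
    -- iteration 2/2 --
    RT 328: heading 212 -> 244
    LT 180: heading 244 -> 64
  ]
  -- iteration 2/2 --
  FD 5.7: (9.3,0) -> (11.799,5.123) [heading=64, draw]
  FD 3.6: (11.799,5.123) -> (13.377,8.359) [heading=64, draw]
  REPEAT 2 [
    -- iteration 1/2 --
    RT 328: heading 64 -> 96
    LT 180: heading 96 -> 276
    -- iteration 2/2 --
    RT 328: heading 276 -> 308
    LT 180: heading 308 -> 128
  ]
]
LT 270: heading 128 -> 38
Final: pos=(13.377,8.359), heading=38, 4 segment(s) drawn

Segment endpoints: x in {0, 5.7, 9.3, 11.799, 13.377}, y in {0, 5.123, 8.359}
xmin=0, ymin=0, xmax=13.377, ymax=8.359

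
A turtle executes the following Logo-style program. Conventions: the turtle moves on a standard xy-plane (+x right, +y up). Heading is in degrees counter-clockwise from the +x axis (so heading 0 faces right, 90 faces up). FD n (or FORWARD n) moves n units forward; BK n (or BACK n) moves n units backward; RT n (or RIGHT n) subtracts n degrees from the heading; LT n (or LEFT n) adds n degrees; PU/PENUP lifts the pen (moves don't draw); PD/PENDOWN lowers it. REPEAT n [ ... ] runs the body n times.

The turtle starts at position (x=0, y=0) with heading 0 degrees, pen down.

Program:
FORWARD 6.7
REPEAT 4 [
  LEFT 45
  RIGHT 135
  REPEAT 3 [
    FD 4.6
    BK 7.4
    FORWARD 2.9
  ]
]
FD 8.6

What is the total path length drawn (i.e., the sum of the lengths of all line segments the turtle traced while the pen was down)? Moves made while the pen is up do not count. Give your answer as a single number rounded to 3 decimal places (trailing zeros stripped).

Answer: 194.1

Derivation:
Executing turtle program step by step:
Start: pos=(0,0), heading=0, pen down
FD 6.7: (0,0) -> (6.7,0) [heading=0, draw]
REPEAT 4 [
  -- iteration 1/4 --
  LT 45: heading 0 -> 45
  RT 135: heading 45 -> 270
  REPEAT 3 [
    -- iteration 1/3 --
    FD 4.6: (6.7,0) -> (6.7,-4.6) [heading=270, draw]
    BK 7.4: (6.7,-4.6) -> (6.7,2.8) [heading=270, draw]
    FD 2.9: (6.7,2.8) -> (6.7,-0.1) [heading=270, draw]
    -- iteration 2/3 --
    FD 4.6: (6.7,-0.1) -> (6.7,-4.7) [heading=270, draw]
    BK 7.4: (6.7,-4.7) -> (6.7,2.7) [heading=270, draw]
    FD 2.9: (6.7,2.7) -> (6.7,-0.2) [heading=270, draw]
    -- iteration 3/3 --
    FD 4.6: (6.7,-0.2) -> (6.7,-4.8) [heading=270, draw]
    BK 7.4: (6.7,-4.8) -> (6.7,2.6) [heading=270, draw]
    FD 2.9: (6.7,2.6) -> (6.7,-0.3) [heading=270, draw]
  ]
  -- iteration 2/4 --
  LT 45: heading 270 -> 315
  RT 135: heading 315 -> 180
  REPEAT 3 [
    -- iteration 1/3 --
    FD 4.6: (6.7,-0.3) -> (2.1,-0.3) [heading=180, draw]
    BK 7.4: (2.1,-0.3) -> (9.5,-0.3) [heading=180, draw]
    FD 2.9: (9.5,-0.3) -> (6.6,-0.3) [heading=180, draw]
    -- iteration 2/3 --
    FD 4.6: (6.6,-0.3) -> (2,-0.3) [heading=180, draw]
    BK 7.4: (2,-0.3) -> (9.4,-0.3) [heading=180, draw]
    FD 2.9: (9.4,-0.3) -> (6.5,-0.3) [heading=180, draw]
    -- iteration 3/3 --
    FD 4.6: (6.5,-0.3) -> (1.9,-0.3) [heading=180, draw]
    BK 7.4: (1.9,-0.3) -> (9.3,-0.3) [heading=180, draw]
    FD 2.9: (9.3,-0.3) -> (6.4,-0.3) [heading=180, draw]
  ]
  -- iteration 3/4 --
  LT 45: heading 180 -> 225
  RT 135: heading 225 -> 90
  REPEAT 3 [
    -- iteration 1/3 --
    FD 4.6: (6.4,-0.3) -> (6.4,4.3) [heading=90, draw]
    BK 7.4: (6.4,4.3) -> (6.4,-3.1) [heading=90, draw]
    FD 2.9: (6.4,-3.1) -> (6.4,-0.2) [heading=90, draw]
    -- iteration 2/3 --
    FD 4.6: (6.4,-0.2) -> (6.4,4.4) [heading=90, draw]
    BK 7.4: (6.4,4.4) -> (6.4,-3) [heading=90, draw]
    FD 2.9: (6.4,-3) -> (6.4,-0.1) [heading=90, draw]
    -- iteration 3/3 --
    FD 4.6: (6.4,-0.1) -> (6.4,4.5) [heading=90, draw]
    BK 7.4: (6.4,4.5) -> (6.4,-2.9) [heading=90, draw]
    FD 2.9: (6.4,-2.9) -> (6.4,0) [heading=90, draw]
  ]
  -- iteration 4/4 --
  LT 45: heading 90 -> 135
  RT 135: heading 135 -> 0
  REPEAT 3 [
    -- iteration 1/3 --
    FD 4.6: (6.4,0) -> (11,0) [heading=0, draw]
    BK 7.4: (11,0) -> (3.6,0) [heading=0, draw]
    FD 2.9: (3.6,0) -> (6.5,0) [heading=0, draw]
    -- iteration 2/3 --
    FD 4.6: (6.5,0) -> (11.1,0) [heading=0, draw]
    BK 7.4: (11.1,0) -> (3.7,0) [heading=0, draw]
    FD 2.9: (3.7,0) -> (6.6,0) [heading=0, draw]
    -- iteration 3/3 --
    FD 4.6: (6.6,0) -> (11.2,0) [heading=0, draw]
    BK 7.4: (11.2,0) -> (3.8,0) [heading=0, draw]
    FD 2.9: (3.8,0) -> (6.7,0) [heading=0, draw]
  ]
]
FD 8.6: (6.7,0) -> (15.3,0) [heading=0, draw]
Final: pos=(15.3,0), heading=0, 38 segment(s) drawn

Segment lengths:
  seg 1: (0,0) -> (6.7,0), length = 6.7
  seg 2: (6.7,0) -> (6.7,-4.6), length = 4.6
  seg 3: (6.7,-4.6) -> (6.7,2.8), length = 7.4
  seg 4: (6.7,2.8) -> (6.7,-0.1), length = 2.9
  seg 5: (6.7,-0.1) -> (6.7,-4.7), length = 4.6
  seg 6: (6.7,-4.7) -> (6.7,2.7), length = 7.4
  seg 7: (6.7,2.7) -> (6.7,-0.2), length = 2.9
  seg 8: (6.7,-0.2) -> (6.7,-4.8), length = 4.6
  seg 9: (6.7,-4.8) -> (6.7,2.6), length = 7.4
  seg 10: (6.7,2.6) -> (6.7,-0.3), length = 2.9
  seg 11: (6.7,-0.3) -> (2.1,-0.3), length = 4.6
  seg 12: (2.1,-0.3) -> (9.5,-0.3), length = 7.4
  seg 13: (9.5,-0.3) -> (6.6,-0.3), length = 2.9
  seg 14: (6.6,-0.3) -> (2,-0.3), length = 4.6
  seg 15: (2,-0.3) -> (9.4,-0.3), length = 7.4
  seg 16: (9.4,-0.3) -> (6.5,-0.3), length = 2.9
  seg 17: (6.5,-0.3) -> (1.9,-0.3), length = 4.6
  seg 18: (1.9,-0.3) -> (9.3,-0.3), length = 7.4
  seg 19: (9.3,-0.3) -> (6.4,-0.3), length = 2.9
  seg 20: (6.4,-0.3) -> (6.4,4.3), length = 4.6
  seg 21: (6.4,4.3) -> (6.4,-3.1), length = 7.4
  seg 22: (6.4,-3.1) -> (6.4,-0.2), length = 2.9
  seg 23: (6.4,-0.2) -> (6.4,4.4), length = 4.6
  seg 24: (6.4,4.4) -> (6.4,-3), length = 7.4
  seg 25: (6.4,-3) -> (6.4,-0.1), length = 2.9
  seg 26: (6.4,-0.1) -> (6.4,4.5), length = 4.6
  seg 27: (6.4,4.5) -> (6.4,-2.9), length = 7.4
  seg 28: (6.4,-2.9) -> (6.4,0), length = 2.9
  seg 29: (6.4,0) -> (11,0), length = 4.6
  seg 30: (11,0) -> (3.6,0), length = 7.4
  seg 31: (3.6,0) -> (6.5,0), length = 2.9
  seg 32: (6.5,0) -> (11.1,0), length = 4.6
  seg 33: (11.1,0) -> (3.7,0), length = 7.4
  seg 34: (3.7,0) -> (6.6,0), length = 2.9
  seg 35: (6.6,0) -> (11.2,0), length = 4.6
  seg 36: (11.2,0) -> (3.8,0), length = 7.4
  seg 37: (3.8,0) -> (6.7,0), length = 2.9
  seg 38: (6.7,0) -> (15.3,0), length = 8.6
Total = 194.1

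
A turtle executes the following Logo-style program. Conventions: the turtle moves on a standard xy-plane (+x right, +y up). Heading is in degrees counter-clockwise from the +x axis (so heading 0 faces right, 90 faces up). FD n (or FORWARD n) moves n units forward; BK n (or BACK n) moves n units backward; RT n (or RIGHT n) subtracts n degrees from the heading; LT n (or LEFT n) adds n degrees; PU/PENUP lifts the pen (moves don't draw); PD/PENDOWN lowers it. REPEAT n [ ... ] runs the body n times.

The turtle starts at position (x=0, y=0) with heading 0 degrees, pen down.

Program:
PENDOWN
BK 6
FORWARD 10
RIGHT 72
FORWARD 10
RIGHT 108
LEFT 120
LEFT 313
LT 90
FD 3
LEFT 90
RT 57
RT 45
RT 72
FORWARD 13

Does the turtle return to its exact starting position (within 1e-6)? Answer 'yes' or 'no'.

Executing turtle program step by step:
Start: pos=(0,0), heading=0, pen down
PD: pen down
BK 6: (0,0) -> (-6,0) [heading=0, draw]
FD 10: (-6,0) -> (4,0) [heading=0, draw]
RT 72: heading 0 -> 288
FD 10: (4,0) -> (7.09,-9.511) [heading=288, draw]
RT 108: heading 288 -> 180
LT 120: heading 180 -> 300
LT 313: heading 300 -> 253
LT 90: heading 253 -> 343
FD 3: (7.09,-9.511) -> (9.959,-10.388) [heading=343, draw]
LT 90: heading 343 -> 73
RT 57: heading 73 -> 16
RT 45: heading 16 -> 331
RT 72: heading 331 -> 259
FD 13: (9.959,-10.388) -> (7.479,-23.149) [heading=259, draw]
Final: pos=(7.479,-23.149), heading=259, 5 segment(s) drawn

Start position: (0, 0)
Final position: (7.479, -23.149)
Distance = 24.327; >= 1e-6 -> NOT closed

Answer: no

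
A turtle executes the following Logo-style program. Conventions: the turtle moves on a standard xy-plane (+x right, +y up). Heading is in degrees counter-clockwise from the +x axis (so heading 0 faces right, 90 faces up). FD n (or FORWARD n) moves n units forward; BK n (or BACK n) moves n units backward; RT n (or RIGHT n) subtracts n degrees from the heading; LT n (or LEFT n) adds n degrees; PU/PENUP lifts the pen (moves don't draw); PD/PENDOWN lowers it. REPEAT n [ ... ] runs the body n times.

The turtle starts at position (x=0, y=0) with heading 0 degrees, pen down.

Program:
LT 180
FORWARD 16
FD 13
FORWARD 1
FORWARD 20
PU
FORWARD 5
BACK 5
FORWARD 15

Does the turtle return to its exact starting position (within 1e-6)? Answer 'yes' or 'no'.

Executing turtle program step by step:
Start: pos=(0,0), heading=0, pen down
LT 180: heading 0 -> 180
FD 16: (0,0) -> (-16,0) [heading=180, draw]
FD 13: (-16,0) -> (-29,0) [heading=180, draw]
FD 1: (-29,0) -> (-30,0) [heading=180, draw]
FD 20: (-30,0) -> (-50,0) [heading=180, draw]
PU: pen up
FD 5: (-50,0) -> (-55,0) [heading=180, move]
BK 5: (-55,0) -> (-50,0) [heading=180, move]
FD 15: (-50,0) -> (-65,0) [heading=180, move]
Final: pos=(-65,0), heading=180, 4 segment(s) drawn

Start position: (0, 0)
Final position: (-65, 0)
Distance = 65; >= 1e-6 -> NOT closed

Answer: no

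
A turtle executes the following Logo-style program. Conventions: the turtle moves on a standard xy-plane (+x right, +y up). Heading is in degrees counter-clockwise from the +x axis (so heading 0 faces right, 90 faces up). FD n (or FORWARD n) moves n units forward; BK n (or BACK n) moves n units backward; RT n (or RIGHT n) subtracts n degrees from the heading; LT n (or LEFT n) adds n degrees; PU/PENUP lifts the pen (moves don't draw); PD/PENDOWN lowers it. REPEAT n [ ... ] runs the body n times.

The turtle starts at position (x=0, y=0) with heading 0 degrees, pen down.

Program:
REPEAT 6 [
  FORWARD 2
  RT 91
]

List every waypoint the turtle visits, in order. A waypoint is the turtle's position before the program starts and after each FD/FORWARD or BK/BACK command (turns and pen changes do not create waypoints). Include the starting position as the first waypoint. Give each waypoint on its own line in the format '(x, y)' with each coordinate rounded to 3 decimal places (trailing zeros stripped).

Executing turtle program step by step:
Start: pos=(0,0), heading=0, pen down
REPEAT 6 [
  -- iteration 1/6 --
  FD 2: (0,0) -> (2,0) [heading=0, draw]
  RT 91: heading 0 -> 269
  -- iteration 2/6 --
  FD 2: (2,0) -> (1.965,-2) [heading=269, draw]
  RT 91: heading 269 -> 178
  -- iteration 3/6 --
  FD 2: (1.965,-2) -> (-0.034,-1.93) [heading=178, draw]
  RT 91: heading 178 -> 87
  -- iteration 4/6 --
  FD 2: (-0.034,-1.93) -> (0.071,0.067) [heading=87, draw]
  RT 91: heading 87 -> 356
  -- iteration 5/6 --
  FD 2: (0.071,0.067) -> (2.066,-0.072) [heading=356, draw]
  RT 91: heading 356 -> 265
  -- iteration 6/6 --
  FD 2: (2.066,-0.072) -> (1.892,-2.065) [heading=265, draw]
  RT 91: heading 265 -> 174
]
Final: pos=(1.892,-2.065), heading=174, 6 segment(s) drawn
Waypoints (7 total):
(0, 0)
(2, 0)
(1.965, -2)
(-0.034, -1.93)
(0.071, 0.067)
(2.066, -0.072)
(1.892, -2.065)

Answer: (0, 0)
(2, 0)
(1.965, -2)
(-0.034, -1.93)
(0.071, 0.067)
(2.066, -0.072)
(1.892, -2.065)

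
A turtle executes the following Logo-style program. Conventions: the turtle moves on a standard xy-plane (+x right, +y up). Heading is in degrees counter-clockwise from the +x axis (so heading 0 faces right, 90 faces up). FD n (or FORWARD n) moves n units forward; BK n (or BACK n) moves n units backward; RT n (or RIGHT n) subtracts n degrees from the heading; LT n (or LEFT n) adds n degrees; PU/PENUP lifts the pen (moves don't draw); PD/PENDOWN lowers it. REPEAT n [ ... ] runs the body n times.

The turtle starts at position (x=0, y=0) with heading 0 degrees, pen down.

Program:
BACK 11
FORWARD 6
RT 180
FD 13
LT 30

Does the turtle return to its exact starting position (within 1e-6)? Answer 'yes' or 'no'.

Answer: no

Derivation:
Executing turtle program step by step:
Start: pos=(0,0), heading=0, pen down
BK 11: (0,0) -> (-11,0) [heading=0, draw]
FD 6: (-11,0) -> (-5,0) [heading=0, draw]
RT 180: heading 0 -> 180
FD 13: (-5,0) -> (-18,0) [heading=180, draw]
LT 30: heading 180 -> 210
Final: pos=(-18,0), heading=210, 3 segment(s) drawn

Start position: (0, 0)
Final position: (-18, 0)
Distance = 18; >= 1e-6 -> NOT closed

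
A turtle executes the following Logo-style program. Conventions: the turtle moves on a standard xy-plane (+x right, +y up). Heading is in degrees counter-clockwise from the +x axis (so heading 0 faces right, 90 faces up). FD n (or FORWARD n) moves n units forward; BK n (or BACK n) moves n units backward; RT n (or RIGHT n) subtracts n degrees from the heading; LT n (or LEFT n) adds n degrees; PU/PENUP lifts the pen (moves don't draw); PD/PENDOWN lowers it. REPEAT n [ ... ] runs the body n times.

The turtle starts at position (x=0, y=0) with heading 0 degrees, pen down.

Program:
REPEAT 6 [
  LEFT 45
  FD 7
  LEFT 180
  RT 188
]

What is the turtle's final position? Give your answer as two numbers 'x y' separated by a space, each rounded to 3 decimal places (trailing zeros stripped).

Executing turtle program step by step:
Start: pos=(0,0), heading=0, pen down
REPEAT 6 [
  -- iteration 1/6 --
  LT 45: heading 0 -> 45
  FD 7: (0,0) -> (4.95,4.95) [heading=45, draw]
  LT 180: heading 45 -> 225
  RT 188: heading 225 -> 37
  -- iteration 2/6 --
  LT 45: heading 37 -> 82
  FD 7: (4.95,4.95) -> (5.924,11.882) [heading=82, draw]
  LT 180: heading 82 -> 262
  RT 188: heading 262 -> 74
  -- iteration 3/6 --
  LT 45: heading 74 -> 119
  FD 7: (5.924,11.882) -> (2.53,18.004) [heading=119, draw]
  LT 180: heading 119 -> 299
  RT 188: heading 299 -> 111
  -- iteration 4/6 --
  LT 45: heading 111 -> 156
  FD 7: (2.53,18.004) -> (-3.865,20.851) [heading=156, draw]
  LT 180: heading 156 -> 336
  RT 188: heading 336 -> 148
  -- iteration 5/6 --
  LT 45: heading 148 -> 193
  FD 7: (-3.865,20.851) -> (-10.685,19.276) [heading=193, draw]
  LT 180: heading 193 -> 13
  RT 188: heading 13 -> 185
  -- iteration 6/6 --
  LT 45: heading 185 -> 230
  FD 7: (-10.685,19.276) -> (-15.185,13.914) [heading=230, draw]
  LT 180: heading 230 -> 50
  RT 188: heading 50 -> 222
]
Final: pos=(-15.185,13.914), heading=222, 6 segment(s) drawn

Answer: -15.185 13.914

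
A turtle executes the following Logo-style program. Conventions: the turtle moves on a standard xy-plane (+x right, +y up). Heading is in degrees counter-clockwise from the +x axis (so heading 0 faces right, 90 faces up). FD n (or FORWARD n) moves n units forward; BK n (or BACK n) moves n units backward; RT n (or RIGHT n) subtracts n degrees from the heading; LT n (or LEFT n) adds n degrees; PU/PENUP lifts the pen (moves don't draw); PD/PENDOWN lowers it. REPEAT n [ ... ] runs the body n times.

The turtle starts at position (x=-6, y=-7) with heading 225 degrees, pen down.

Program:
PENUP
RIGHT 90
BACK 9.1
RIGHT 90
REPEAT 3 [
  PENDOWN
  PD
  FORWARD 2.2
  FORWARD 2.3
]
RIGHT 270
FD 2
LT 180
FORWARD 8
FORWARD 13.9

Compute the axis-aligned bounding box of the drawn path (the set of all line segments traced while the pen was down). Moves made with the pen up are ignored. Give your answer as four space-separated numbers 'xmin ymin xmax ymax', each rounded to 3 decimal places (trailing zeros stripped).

Answer: 0.435 -17.96 24.052 -2.475

Derivation:
Executing turtle program step by step:
Start: pos=(-6,-7), heading=225, pen down
PU: pen up
RT 90: heading 225 -> 135
BK 9.1: (-6,-7) -> (0.435,-13.435) [heading=135, move]
RT 90: heading 135 -> 45
REPEAT 3 [
  -- iteration 1/3 --
  PD: pen down
  PD: pen down
  FD 2.2: (0.435,-13.435) -> (1.99,-11.879) [heading=45, draw]
  FD 2.3: (1.99,-11.879) -> (3.617,-10.253) [heading=45, draw]
  -- iteration 2/3 --
  PD: pen down
  PD: pen down
  FD 2.2: (3.617,-10.253) -> (5.172,-8.697) [heading=45, draw]
  FD 2.3: (5.172,-8.697) -> (6.799,-7.071) [heading=45, draw]
  -- iteration 3/3 --
  PD: pen down
  PD: pen down
  FD 2.2: (6.799,-7.071) -> (8.354,-5.515) [heading=45, draw]
  FD 2.3: (8.354,-5.515) -> (9.981,-3.889) [heading=45, draw]
]
RT 270: heading 45 -> 135
FD 2: (9.981,-3.889) -> (8.566,-2.475) [heading=135, draw]
LT 180: heading 135 -> 315
FD 8: (8.566,-2.475) -> (14.223,-8.131) [heading=315, draw]
FD 13.9: (14.223,-8.131) -> (24.052,-17.96) [heading=315, draw]
Final: pos=(24.052,-17.96), heading=315, 9 segment(s) drawn

Segment endpoints: x in {0.435, 1.99, 3.617, 5.172, 6.799, 8.354, 8.566, 9.981, 14.223, 24.052}, y in {-17.96, -13.435, -11.879, -10.253, -8.697, -8.131, -7.071, -5.515, -3.889, -2.475}
xmin=0.435, ymin=-17.96, xmax=24.052, ymax=-2.475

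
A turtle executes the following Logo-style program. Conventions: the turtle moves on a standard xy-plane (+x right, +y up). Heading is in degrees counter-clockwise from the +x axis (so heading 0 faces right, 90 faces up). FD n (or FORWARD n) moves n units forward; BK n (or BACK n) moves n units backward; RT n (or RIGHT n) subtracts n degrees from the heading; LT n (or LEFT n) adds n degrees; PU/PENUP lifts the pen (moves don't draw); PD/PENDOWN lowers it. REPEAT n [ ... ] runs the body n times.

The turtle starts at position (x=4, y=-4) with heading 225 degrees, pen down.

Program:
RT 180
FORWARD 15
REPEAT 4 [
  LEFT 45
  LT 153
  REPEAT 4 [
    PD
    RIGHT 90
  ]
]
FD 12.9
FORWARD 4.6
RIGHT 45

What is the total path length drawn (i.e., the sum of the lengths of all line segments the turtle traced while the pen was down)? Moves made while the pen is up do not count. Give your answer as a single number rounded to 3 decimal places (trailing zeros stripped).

Answer: 32.5

Derivation:
Executing turtle program step by step:
Start: pos=(4,-4), heading=225, pen down
RT 180: heading 225 -> 45
FD 15: (4,-4) -> (14.607,6.607) [heading=45, draw]
REPEAT 4 [
  -- iteration 1/4 --
  LT 45: heading 45 -> 90
  LT 153: heading 90 -> 243
  REPEAT 4 [
    -- iteration 1/4 --
    PD: pen down
    RT 90: heading 243 -> 153
    -- iteration 2/4 --
    PD: pen down
    RT 90: heading 153 -> 63
    -- iteration 3/4 --
    PD: pen down
    RT 90: heading 63 -> 333
    -- iteration 4/4 --
    PD: pen down
    RT 90: heading 333 -> 243
  ]
  -- iteration 2/4 --
  LT 45: heading 243 -> 288
  LT 153: heading 288 -> 81
  REPEAT 4 [
    -- iteration 1/4 --
    PD: pen down
    RT 90: heading 81 -> 351
    -- iteration 2/4 --
    PD: pen down
    RT 90: heading 351 -> 261
    -- iteration 3/4 --
    PD: pen down
    RT 90: heading 261 -> 171
    -- iteration 4/4 --
    PD: pen down
    RT 90: heading 171 -> 81
  ]
  -- iteration 3/4 --
  LT 45: heading 81 -> 126
  LT 153: heading 126 -> 279
  REPEAT 4 [
    -- iteration 1/4 --
    PD: pen down
    RT 90: heading 279 -> 189
    -- iteration 2/4 --
    PD: pen down
    RT 90: heading 189 -> 99
    -- iteration 3/4 --
    PD: pen down
    RT 90: heading 99 -> 9
    -- iteration 4/4 --
    PD: pen down
    RT 90: heading 9 -> 279
  ]
  -- iteration 4/4 --
  LT 45: heading 279 -> 324
  LT 153: heading 324 -> 117
  REPEAT 4 [
    -- iteration 1/4 --
    PD: pen down
    RT 90: heading 117 -> 27
    -- iteration 2/4 --
    PD: pen down
    RT 90: heading 27 -> 297
    -- iteration 3/4 --
    PD: pen down
    RT 90: heading 297 -> 207
    -- iteration 4/4 --
    PD: pen down
    RT 90: heading 207 -> 117
  ]
]
FD 12.9: (14.607,6.607) -> (8.75,18.101) [heading=117, draw]
FD 4.6: (8.75,18.101) -> (6.662,22.199) [heading=117, draw]
RT 45: heading 117 -> 72
Final: pos=(6.662,22.199), heading=72, 3 segment(s) drawn

Segment lengths:
  seg 1: (4,-4) -> (14.607,6.607), length = 15
  seg 2: (14.607,6.607) -> (8.75,18.101), length = 12.9
  seg 3: (8.75,18.101) -> (6.662,22.199), length = 4.6
Total = 32.5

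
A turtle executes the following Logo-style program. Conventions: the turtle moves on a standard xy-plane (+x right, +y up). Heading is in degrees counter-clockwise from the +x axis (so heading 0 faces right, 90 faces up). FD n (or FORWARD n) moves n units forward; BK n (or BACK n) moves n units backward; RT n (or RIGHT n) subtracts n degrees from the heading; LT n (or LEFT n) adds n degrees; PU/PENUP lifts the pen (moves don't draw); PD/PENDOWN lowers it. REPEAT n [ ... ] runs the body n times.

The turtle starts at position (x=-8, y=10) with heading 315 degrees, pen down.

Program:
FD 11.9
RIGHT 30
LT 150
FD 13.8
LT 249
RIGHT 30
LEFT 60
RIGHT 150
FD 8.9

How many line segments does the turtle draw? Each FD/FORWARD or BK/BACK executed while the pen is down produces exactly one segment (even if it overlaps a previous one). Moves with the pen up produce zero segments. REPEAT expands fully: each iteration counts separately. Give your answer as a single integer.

Executing turtle program step by step:
Start: pos=(-8,10), heading=315, pen down
FD 11.9: (-8,10) -> (0.415,1.585) [heading=315, draw]
RT 30: heading 315 -> 285
LT 150: heading 285 -> 75
FD 13.8: (0.415,1.585) -> (3.986,14.915) [heading=75, draw]
LT 249: heading 75 -> 324
RT 30: heading 324 -> 294
LT 60: heading 294 -> 354
RT 150: heading 354 -> 204
FD 8.9: (3.986,14.915) -> (-4.144,11.295) [heading=204, draw]
Final: pos=(-4.144,11.295), heading=204, 3 segment(s) drawn
Segments drawn: 3

Answer: 3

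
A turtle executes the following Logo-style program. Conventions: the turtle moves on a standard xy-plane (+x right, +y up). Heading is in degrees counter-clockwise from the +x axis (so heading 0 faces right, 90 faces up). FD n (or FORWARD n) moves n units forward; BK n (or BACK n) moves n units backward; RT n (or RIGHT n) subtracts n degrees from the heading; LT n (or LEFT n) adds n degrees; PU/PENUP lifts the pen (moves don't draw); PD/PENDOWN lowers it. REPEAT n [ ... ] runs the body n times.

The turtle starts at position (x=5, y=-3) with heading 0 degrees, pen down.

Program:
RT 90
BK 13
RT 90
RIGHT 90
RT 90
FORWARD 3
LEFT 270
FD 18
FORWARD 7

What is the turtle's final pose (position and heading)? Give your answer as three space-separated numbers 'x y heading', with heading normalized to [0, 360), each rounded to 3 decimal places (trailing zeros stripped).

Executing turtle program step by step:
Start: pos=(5,-3), heading=0, pen down
RT 90: heading 0 -> 270
BK 13: (5,-3) -> (5,10) [heading=270, draw]
RT 90: heading 270 -> 180
RT 90: heading 180 -> 90
RT 90: heading 90 -> 0
FD 3: (5,10) -> (8,10) [heading=0, draw]
LT 270: heading 0 -> 270
FD 18: (8,10) -> (8,-8) [heading=270, draw]
FD 7: (8,-8) -> (8,-15) [heading=270, draw]
Final: pos=(8,-15), heading=270, 4 segment(s) drawn

Answer: 8 -15 270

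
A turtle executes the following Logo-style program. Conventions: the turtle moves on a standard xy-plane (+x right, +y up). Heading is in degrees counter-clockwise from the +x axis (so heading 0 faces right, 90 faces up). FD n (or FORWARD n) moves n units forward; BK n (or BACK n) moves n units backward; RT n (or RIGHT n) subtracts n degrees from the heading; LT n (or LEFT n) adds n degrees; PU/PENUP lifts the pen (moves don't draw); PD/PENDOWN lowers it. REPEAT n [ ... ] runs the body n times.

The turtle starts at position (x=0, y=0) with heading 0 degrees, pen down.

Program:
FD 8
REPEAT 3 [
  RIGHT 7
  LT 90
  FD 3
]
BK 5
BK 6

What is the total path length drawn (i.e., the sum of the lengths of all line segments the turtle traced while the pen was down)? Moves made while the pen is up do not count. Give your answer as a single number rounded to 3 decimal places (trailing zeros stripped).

Answer: 28

Derivation:
Executing turtle program step by step:
Start: pos=(0,0), heading=0, pen down
FD 8: (0,0) -> (8,0) [heading=0, draw]
REPEAT 3 [
  -- iteration 1/3 --
  RT 7: heading 0 -> 353
  LT 90: heading 353 -> 83
  FD 3: (8,0) -> (8.366,2.978) [heading=83, draw]
  -- iteration 2/3 --
  RT 7: heading 83 -> 76
  LT 90: heading 76 -> 166
  FD 3: (8.366,2.978) -> (5.455,3.703) [heading=166, draw]
  -- iteration 3/3 --
  RT 7: heading 166 -> 159
  LT 90: heading 159 -> 249
  FD 3: (5.455,3.703) -> (4.38,0.903) [heading=249, draw]
]
BK 5: (4.38,0.903) -> (6.171,5.571) [heading=249, draw]
BK 6: (6.171,5.571) -> (8.322,11.172) [heading=249, draw]
Final: pos=(8.322,11.172), heading=249, 6 segment(s) drawn

Segment lengths:
  seg 1: (0,0) -> (8,0), length = 8
  seg 2: (8,0) -> (8.366,2.978), length = 3
  seg 3: (8.366,2.978) -> (5.455,3.703), length = 3
  seg 4: (5.455,3.703) -> (4.38,0.903), length = 3
  seg 5: (4.38,0.903) -> (6.171,5.571), length = 5
  seg 6: (6.171,5.571) -> (8.322,11.172), length = 6
Total = 28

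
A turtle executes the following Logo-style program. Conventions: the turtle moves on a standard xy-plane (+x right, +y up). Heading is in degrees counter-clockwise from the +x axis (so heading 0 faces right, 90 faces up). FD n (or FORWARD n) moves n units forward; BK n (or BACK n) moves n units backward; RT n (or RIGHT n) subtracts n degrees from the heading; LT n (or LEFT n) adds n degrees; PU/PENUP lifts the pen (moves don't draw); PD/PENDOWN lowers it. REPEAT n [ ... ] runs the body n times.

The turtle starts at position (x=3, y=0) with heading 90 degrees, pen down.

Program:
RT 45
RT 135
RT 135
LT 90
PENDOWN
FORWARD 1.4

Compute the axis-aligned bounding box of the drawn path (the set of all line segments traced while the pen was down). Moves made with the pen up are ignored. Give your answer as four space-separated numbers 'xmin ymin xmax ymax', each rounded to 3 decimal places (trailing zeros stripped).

Answer: 2.01 -0.99 3 0

Derivation:
Executing turtle program step by step:
Start: pos=(3,0), heading=90, pen down
RT 45: heading 90 -> 45
RT 135: heading 45 -> 270
RT 135: heading 270 -> 135
LT 90: heading 135 -> 225
PD: pen down
FD 1.4: (3,0) -> (2.01,-0.99) [heading=225, draw]
Final: pos=(2.01,-0.99), heading=225, 1 segment(s) drawn

Segment endpoints: x in {2.01, 3}, y in {-0.99, 0}
xmin=2.01, ymin=-0.99, xmax=3, ymax=0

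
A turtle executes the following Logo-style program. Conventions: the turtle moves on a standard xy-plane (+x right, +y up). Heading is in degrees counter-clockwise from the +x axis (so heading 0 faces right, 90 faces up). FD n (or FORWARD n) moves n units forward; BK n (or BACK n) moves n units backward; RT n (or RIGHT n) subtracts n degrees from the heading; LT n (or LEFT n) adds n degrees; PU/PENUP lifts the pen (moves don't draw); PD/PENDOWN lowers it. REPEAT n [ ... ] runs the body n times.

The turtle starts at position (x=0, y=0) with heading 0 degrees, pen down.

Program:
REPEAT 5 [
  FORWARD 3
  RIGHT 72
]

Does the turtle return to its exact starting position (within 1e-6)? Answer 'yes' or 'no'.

Answer: yes

Derivation:
Executing turtle program step by step:
Start: pos=(0,0), heading=0, pen down
REPEAT 5 [
  -- iteration 1/5 --
  FD 3: (0,0) -> (3,0) [heading=0, draw]
  RT 72: heading 0 -> 288
  -- iteration 2/5 --
  FD 3: (3,0) -> (3.927,-2.853) [heading=288, draw]
  RT 72: heading 288 -> 216
  -- iteration 3/5 --
  FD 3: (3.927,-2.853) -> (1.5,-4.617) [heading=216, draw]
  RT 72: heading 216 -> 144
  -- iteration 4/5 --
  FD 3: (1.5,-4.617) -> (-0.927,-2.853) [heading=144, draw]
  RT 72: heading 144 -> 72
  -- iteration 5/5 --
  FD 3: (-0.927,-2.853) -> (0,0) [heading=72, draw]
  RT 72: heading 72 -> 0
]
Final: pos=(0,0), heading=0, 5 segment(s) drawn

Start position: (0, 0)
Final position: (0, 0)
Distance = 0; < 1e-6 -> CLOSED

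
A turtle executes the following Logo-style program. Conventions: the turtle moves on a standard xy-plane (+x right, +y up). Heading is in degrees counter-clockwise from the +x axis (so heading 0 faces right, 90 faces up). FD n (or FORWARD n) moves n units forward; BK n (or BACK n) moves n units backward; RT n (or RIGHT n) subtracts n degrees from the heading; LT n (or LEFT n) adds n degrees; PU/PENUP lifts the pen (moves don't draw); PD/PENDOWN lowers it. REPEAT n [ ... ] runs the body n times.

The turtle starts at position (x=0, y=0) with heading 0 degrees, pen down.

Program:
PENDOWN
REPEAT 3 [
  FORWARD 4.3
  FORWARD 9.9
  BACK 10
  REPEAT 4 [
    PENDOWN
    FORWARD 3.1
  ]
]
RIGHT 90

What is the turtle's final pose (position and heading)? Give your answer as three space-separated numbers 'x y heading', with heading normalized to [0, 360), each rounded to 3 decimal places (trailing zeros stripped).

Executing turtle program step by step:
Start: pos=(0,0), heading=0, pen down
PD: pen down
REPEAT 3 [
  -- iteration 1/3 --
  FD 4.3: (0,0) -> (4.3,0) [heading=0, draw]
  FD 9.9: (4.3,0) -> (14.2,0) [heading=0, draw]
  BK 10: (14.2,0) -> (4.2,0) [heading=0, draw]
  REPEAT 4 [
    -- iteration 1/4 --
    PD: pen down
    FD 3.1: (4.2,0) -> (7.3,0) [heading=0, draw]
    -- iteration 2/4 --
    PD: pen down
    FD 3.1: (7.3,0) -> (10.4,0) [heading=0, draw]
    -- iteration 3/4 --
    PD: pen down
    FD 3.1: (10.4,0) -> (13.5,0) [heading=0, draw]
    -- iteration 4/4 --
    PD: pen down
    FD 3.1: (13.5,0) -> (16.6,0) [heading=0, draw]
  ]
  -- iteration 2/3 --
  FD 4.3: (16.6,0) -> (20.9,0) [heading=0, draw]
  FD 9.9: (20.9,0) -> (30.8,0) [heading=0, draw]
  BK 10: (30.8,0) -> (20.8,0) [heading=0, draw]
  REPEAT 4 [
    -- iteration 1/4 --
    PD: pen down
    FD 3.1: (20.8,0) -> (23.9,0) [heading=0, draw]
    -- iteration 2/4 --
    PD: pen down
    FD 3.1: (23.9,0) -> (27,0) [heading=0, draw]
    -- iteration 3/4 --
    PD: pen down
    FD 3.1: (27,0) -> (30.1,0) [heading=0, draw]
    -- iteration 4/4 --
    PD: pen down
    FD 3.1: (30.1,0) -> (33.2,0) [heading=0, draw]
  ]
  -- iteration 3/3 --
  FD 4.3: (33.2,0) -> (37.5,0) [heading=0, draw]
  FD 9.9: (37.5,0) -> (47.4,0) [heading=0, draw]
  BK 10: (47.4,0) -> (37.4,0) [heading=0, draw]
  REPEAT 4 [
    -- iteration 1/4 --
    PD: pen down
    FD 3.1: (37.4,0) -> (40.5,0) [heading=0, draw]
    -- iteration 2/4 --
    PD: pen down
    FD 3.1: (40.5,0) -> (43.6,0) [heading=0, draw]
    -- iteration 3/4 --
    PD: pen down
    FD 3.1: (43.6,0) -> (46.7,0) [heading=0, draw]
    -- iteration 4/4 --
    PD: pen down
    FD 3.1: (46.7,0) -> (49.8,0) [heading=0, draw]
  ]
]
RT 90: heading 0 -> 270
Final: pos=(49.8,0), heading=270, 21 segment(s) drawn

Answer: 49.8 0 270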